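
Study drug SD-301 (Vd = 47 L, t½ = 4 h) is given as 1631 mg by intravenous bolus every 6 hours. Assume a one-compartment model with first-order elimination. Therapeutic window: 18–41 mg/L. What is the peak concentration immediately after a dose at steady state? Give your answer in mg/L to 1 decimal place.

Over one 6-h interval, 6/4 ≈ 1.5 half-lives elapse, leaving f ≈ 0.3536 of each dose.
Accumulation ratio R = 1/(1 − f) ≈ 1/0.6464 ≈ 1.5470.
Single-dose peak C₀ = D/Vd = 1631/47 ≈ 34.702 mg/L.
Steady-state peak Cmax,ss = C₀·R ≈ 34.702 × 1.5470 ≈ 53.684 mg/L.
Peak 53.7 mg/L vs MTC 41 mg/L: exceeds toxic threshold.

53.7 mg/L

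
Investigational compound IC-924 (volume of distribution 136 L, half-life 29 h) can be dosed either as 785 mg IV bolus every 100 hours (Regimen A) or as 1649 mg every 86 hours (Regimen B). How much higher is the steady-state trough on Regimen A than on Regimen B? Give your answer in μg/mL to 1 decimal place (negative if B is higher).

-1.2 μg/mL

Regimen A: f = (1/2)^(100/29) ≈ 0.0916; Cmin,ss = (785/136)·f/(1−f) ≈ 0.582 μg/mL.
Regimen B: f = (1/2)^(86/29) ≈ 0.1280; Cmin,ss = (1649/136)·f/(1−f) ≈ 1.780 μg/mL.
Difference ≈ 0.582 − 1.780 ≈ -1.198 μg/mL.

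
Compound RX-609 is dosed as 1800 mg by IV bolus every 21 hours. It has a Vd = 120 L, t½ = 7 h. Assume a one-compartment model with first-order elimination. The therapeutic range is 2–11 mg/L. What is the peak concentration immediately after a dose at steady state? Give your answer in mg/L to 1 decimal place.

τ = 21 h = 3 half-lives, so f = (1/2)^3 = 0.125.
Accumulation ratio R = 1/(1 − f) = 1/0.875 = 8/7.
Single-dose peak C₀ = D/Vd = 1800/120 = 15 mg/L.
Steady-state peak Cmax,ss = C₀·R = 15 × 8/7 ≈ 17.143 mg/L.
Peak 17.1 mg/L vs MTC 11 mg/L: exceeds toxic threshold.

17.1 mg/L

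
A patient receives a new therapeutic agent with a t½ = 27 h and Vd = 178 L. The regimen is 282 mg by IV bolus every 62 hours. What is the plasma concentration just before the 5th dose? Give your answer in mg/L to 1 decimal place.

0.4 mg/L

f = (1/2)^(τ/t½) = (1/2)^(62/27) ≈ 0.2036.
C₀ = D/Vd = 282/178 ≈ 1.584 mg/L.
Before the 5th dose, 4 doses have been given. Superposition: Cmin = C₀·(f + f² + … + f^4).
≈ 1.584 × (0.2036 + 0.0415 + 0.0084 + 0.0017) ≈ 1.584 × 0.2552 ≈ 0.404 mg/L.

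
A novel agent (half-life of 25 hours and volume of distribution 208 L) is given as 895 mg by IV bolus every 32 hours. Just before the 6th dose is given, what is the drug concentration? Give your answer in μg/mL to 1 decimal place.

f = (1/2)^(τ/t½) = (1/2)^(32/25) ≈ 0.4118.
C₀ = D/Vd = 895/208 ≈ 4.303 μg/mL.
Before the 6th dose, 5 doses have been given. Superposition: Cmin = C₀·(f + f² + … + f^5).
≈ 4.303 × (0.4118 + 0.1696 + 0.0698 + 0.0288 + 0.0118) ≈ 4.303 × 0.6918 ≈ 2.977 μg/mL.

3.0 μg/mL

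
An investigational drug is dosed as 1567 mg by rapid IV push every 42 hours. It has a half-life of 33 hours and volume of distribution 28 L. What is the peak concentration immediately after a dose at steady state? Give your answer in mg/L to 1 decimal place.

τ/t½ = 42/33 ≈ 1.2727, so fraction remaining f = (1/2)^(42/33) ≈ 0.4139.
At steady state, accumulation factor R = 1/(1 − e^(−kτ)) ≈ 1.7062.
Single-dose peak C₀ = D/Vd = 1567/28 ≈ 55.964 mg/L.
Steady-state peak Cmax,ss = C₀·R ≈ 55.964 × 1.7062 ≈ 95.486 mg/L.

95.5 mg/L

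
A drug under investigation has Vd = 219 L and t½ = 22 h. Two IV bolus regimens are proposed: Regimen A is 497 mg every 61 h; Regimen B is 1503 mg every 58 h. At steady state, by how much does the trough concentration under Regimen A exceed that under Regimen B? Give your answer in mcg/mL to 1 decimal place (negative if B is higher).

Regimen A: f = (1/2)^(61/22) ≈ 0.1463; Cmin,ss = (497/219)·f/(1−f) ≈ 0.389 mcg/mL.
Regimen B: f = (1/2)^(58/22) ≈ 0.1608; Cmin,ss = (1503/219)·f/(1−f) ≈ 1.315 mcg/mL.
Difference ≈ 0.389 − 1.315 ≈ -0.926 mcg/mL.

-0.9 mcg/mL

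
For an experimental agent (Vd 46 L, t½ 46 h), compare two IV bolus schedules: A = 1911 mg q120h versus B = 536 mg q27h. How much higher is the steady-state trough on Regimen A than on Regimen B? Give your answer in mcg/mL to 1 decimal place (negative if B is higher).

Regimen A: f = (1/2)^(120/46) ≈ 0.1639; Cmin,ss = (1911/46)·f/(1−f) ≈ 8.144 mcg/mL.
Regimen B: f = (1/2)^(27/46) ≈ 0.6657; Cmin,ss = (536/46)·f/(1−f) ≈ 23.203 mcg/mL.
Difference ≈ 8.144 − 23.203 ≈ -15.059 mcg/mL.

-15.1 mcg/mL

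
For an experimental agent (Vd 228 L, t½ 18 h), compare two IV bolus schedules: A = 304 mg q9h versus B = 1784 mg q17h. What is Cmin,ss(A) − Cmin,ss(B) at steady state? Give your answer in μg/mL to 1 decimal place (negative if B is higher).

Regimen A: f = (1/2)^(9/18) ≈ 0.7071; Cmin,ss = (304/228)·f/(1−f) ≈ 3.219 μg/mL.
Regimen B: f = (1/2)^(17/18) ≈ 0.5196; Cmin,ss = (1784/228)·f/(1−f) ≈ 8.463 μg/mL.
Difference ≈ 3.219 − 8.463 ≈ -5.244 μg/mL.

-5.2 μg/mL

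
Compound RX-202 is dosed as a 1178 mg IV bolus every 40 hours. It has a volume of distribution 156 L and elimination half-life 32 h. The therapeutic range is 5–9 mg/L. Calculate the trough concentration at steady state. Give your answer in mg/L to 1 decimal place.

τ/t½ = 40/32 ≈ 1.25, so fraction remaining f = (1/2)^(40/32) ≈ 0.4204.
Accumulation ratio R = 1/(1 − f) ≈ 1/0.5796 ≈ 1.7253.
Single-dose peak C₀ = D/Vd = 1178/156 ≈ 7.551 mg/L.
Steady-state peak Cmax,ss = C₀·R ≈ 7.551 × 1.7253 ≈ 13.028 mg/L.
Steady-state trough Cmin,ss = Cmax,ss·f ≈ 13.028 × 0.4204 ≈ 5.477 mg/L.
Trough 5.5 mg/L vs MEC 5 mg/L: adequate.

5.5 mg/L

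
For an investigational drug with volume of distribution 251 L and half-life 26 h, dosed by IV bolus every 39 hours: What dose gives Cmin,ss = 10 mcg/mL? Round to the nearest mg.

4589 mg

τ/t½ = 39/26 ≈ 1.5, so f = (1/2)^(39/26) ≈ 0.353553.
Cmin,ss = (D/Vd)·f/(1−f), so D = Cmin,ss·Vd·(1−f)/f.
D = 10 × 251 × (1−f)/f ≈ 10 × 251 × 1.82843 ≈ 4589.36 mg.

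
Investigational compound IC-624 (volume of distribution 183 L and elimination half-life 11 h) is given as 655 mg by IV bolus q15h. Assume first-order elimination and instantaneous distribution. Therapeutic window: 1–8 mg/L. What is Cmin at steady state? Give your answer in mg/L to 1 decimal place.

2.3 mg/L

τ/t½ = 15/11 ≈ 1.3636, so fraction remaining f = (1/2)^(15/11) ≈ 0.3886.
Accumulation ratio R = 1/(1 − f) ≈ 1/0.6114 ≈ 1.6356.
Each bolus raises the concentration by D/Vd = 655/183 ≈ 3.579 mg/L.
Steady-state peak Cmax,ss = C₀·R ≈ 3.579 × 1.6356 ≈ 5.854 mg/L.
One interval later, Cmin,ss = Cmax,ss·e^(−kτ) ≈ 5.854 × 0.3886 ≈ 2.275 mg/L.
Trough 2.3 mg/L vs MEC 1 mg/L: adequate.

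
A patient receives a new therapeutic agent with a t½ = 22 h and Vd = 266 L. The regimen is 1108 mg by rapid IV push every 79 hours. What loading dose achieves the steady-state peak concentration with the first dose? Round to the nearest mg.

1208 mg

f = (1/2)^(79/22) ≈ 0.082991; accumulation ratio R = 1/(1−f) ≈ 1.09050.
Loading dose to hit Cmax,ss on first dose: D_load = D_maint·R ≈ 1108 × 1.09050 ≈ 1208.27 mg.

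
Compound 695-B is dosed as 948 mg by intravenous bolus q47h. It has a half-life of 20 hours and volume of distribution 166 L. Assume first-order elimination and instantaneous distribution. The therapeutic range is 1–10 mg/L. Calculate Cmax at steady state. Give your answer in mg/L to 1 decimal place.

7.1 mg/L

Over one 47-h interval, 47/20 ≈ 2.35 half-lives elapse, leaving f ≈ 0.1961 of each dose.
Accumulation ratio R = 1/(1 − f) ≈ 1/0.8039 ≈ 1.2439.
Each bolus raises the concentration by D/Vd = 948/166 ≈ 5.711 mg/L.
Steady-state peak Cmax,ss = C₀·R ≈ 5.711 × 1.2439 ≈ 7.104 mg/L.
Peak 7.1 mg/L vs MTC 10 mg/L: below toxic threshold.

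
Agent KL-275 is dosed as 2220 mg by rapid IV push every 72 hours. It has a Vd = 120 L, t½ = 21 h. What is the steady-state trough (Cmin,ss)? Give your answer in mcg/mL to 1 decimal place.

k = ln2/t½ = ln2/21 ≈ 0.033007 h⁻¹; fraction remaining f = e^(−kτ) = e^(−0.033007×72) ≈ 0.0929.
Accumulation ratio R = 1/(1 − f) ≈ 1/0.9071 ≈ 1.1024.
Each bolus raises the concentration by D/Vd = 2220/120 ≈ 18.500 mcg/mL.
Steady-state peak Cmax,ss = C₀·R ≈ 18.500 × 1.1024 ≈ 20.394 mcg/mL.
One interval later, Cmin,ss = Cmax,ss·e^(−kτ) ≈ 20.394 × 0.0929 ≈ 1.895 mcg/mL.

1.9 mcg/mL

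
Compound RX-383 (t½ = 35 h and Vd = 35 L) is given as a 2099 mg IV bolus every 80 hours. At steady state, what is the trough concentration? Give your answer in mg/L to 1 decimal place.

15.5 mg/L

τ/t½ = 80/35 ≈ 2.2857, so fraction remaining f = (1/2)^(80/35) ≈ 0.2051.
At steady state, accumulation factor R = 1/(1 − e^(−kτ)) ≈ 1.2580.
Each bolus raises the concentration by D/Vd = 2099/35 ≈ 59.971 mg/L.
Cmax,ss = C₀/(1 − f) ≈ 59.971/0.7949 ≈ 75.445 mg/L.
Steady-state trough Cmin,ss = Cmax,ss·f ≈ 75.445 × 0.2051 ≈ 15.474 mg/L.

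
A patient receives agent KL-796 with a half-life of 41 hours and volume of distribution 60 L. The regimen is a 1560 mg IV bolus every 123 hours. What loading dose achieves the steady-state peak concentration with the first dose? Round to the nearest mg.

f = (1/2)^(123/41) ≈ 0.125000; accumulation ratio R = 1/(1−f) ≈ 1.14286.
Loading dose to hit Cmax,ss on first dose: D_load = D_maint·R ≈ 1560 × 1.14286 ≈ 1782.86 mg.

1783 mg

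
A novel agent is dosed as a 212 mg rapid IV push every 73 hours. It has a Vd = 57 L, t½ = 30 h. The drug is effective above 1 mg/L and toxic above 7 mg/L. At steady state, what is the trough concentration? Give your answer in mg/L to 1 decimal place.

0.8 mg/L

k = ln2/t½ = ln2/30 ≈ 0.023105 h⁻¹; fraction remaining f = e^(−kτ) = e^(−0.023105×73) ≈ 0.1851.
Single-dose peak C₀ = D/Vd = 212/57 ≈ 3.719 mg/L.
Steady-state trough Cmin,ss = C₀·f/(1−f) ≈ 3.719 × 0.1851/0.8149 ≈ 0.845 mg/L.
Trough 0.8 mg/L vs MEC 1 mg/L: subtherapeutic.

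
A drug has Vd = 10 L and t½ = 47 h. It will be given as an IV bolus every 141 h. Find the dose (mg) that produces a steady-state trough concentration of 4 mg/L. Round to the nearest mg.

τ/t½ = 141/47 ≈ 3, so f = (1/2)^(141/47) ≈ 0.125000.
Cmin,ss = (D/Vd)·f/(1−f), so D = Cmin,ss·Vd·(1−f)/f.
D = 4 × 10 × (1−f)/f ≈ 4 × 10 × 7.00000 ≈ 280.00 mg.

280 mg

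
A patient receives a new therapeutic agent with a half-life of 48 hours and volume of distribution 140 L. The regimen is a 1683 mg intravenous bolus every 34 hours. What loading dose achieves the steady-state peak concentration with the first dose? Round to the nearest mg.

4338 mg

f = (1/2)^(34/48) ≈ 0.612027; accumulation ratio R = 1/(1−f) ≈ 2.57750.
Loading dose to hit Cmax,ss on first dose: D_load = D_maint·R ≈ 1683 × 2.57750 ≈ 4337.93 mg.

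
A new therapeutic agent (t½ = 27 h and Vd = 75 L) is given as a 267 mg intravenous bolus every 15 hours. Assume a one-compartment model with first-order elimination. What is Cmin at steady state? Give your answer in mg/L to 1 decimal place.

Over one 15-h interval, 15/27 ≈ 0.55556 half-lives elapse, leaving f ≈ 0.6804 of each dose.
Accumulation ratio R = 1/(1 − f) ≈ 1/0.3196 ≈ 3.1289.
Single-dose peak C₀ = D/Vd = 267/75 ≈ 3.560 mg/L.
Steady-state peak Cmax,ss = C₀·R ≈ 3.560 × 3.1289 ≈ 11.139 mg/L.
Steady-state trough Cmin,ss = Cmax,ss·f ≈ 11.139 × 0.6804 ≈ 7.579 mg/L.

7.6 mg/L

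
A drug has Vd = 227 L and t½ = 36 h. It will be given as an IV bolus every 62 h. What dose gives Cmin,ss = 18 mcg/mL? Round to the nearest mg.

9396 mg

τ/t½ = 62/36 ≈ 1.7222, so f = (1/2)^(62/36) ≈ 0.303082.
Cmin,ss = (D/Vd)·f/(1−f), so D = Cmin,ss·Vd·(1−f)/f.
D = 18 × 227 × (1−f)/f ≈ 18 × 227 × 2.29944 ≈ 9395.51 mg.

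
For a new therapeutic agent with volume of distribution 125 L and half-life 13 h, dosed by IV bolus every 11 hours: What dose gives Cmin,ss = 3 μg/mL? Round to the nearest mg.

299 mg

τ/t½ = 11/13 ≈ 0.84615, so f = (1/2)^(11/13) ≈ 0.556266.
Cmin,ss = (D/Vd)·f/(1−f), so D = Cmin,ss·Vd·(1−f)/f.
D = 3 × 125 × (1−f)/f ≈ 3 × 125 × 0.79770 ≈ 299.14 mg.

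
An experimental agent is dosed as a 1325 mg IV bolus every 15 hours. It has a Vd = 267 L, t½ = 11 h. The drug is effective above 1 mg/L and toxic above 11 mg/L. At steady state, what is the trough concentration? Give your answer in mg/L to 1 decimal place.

3.2 mg/L

Over one 15-h interval, 15/11 ≈ 1.3636 half-lives elapse, leaving f ≈ 0.3886 of each dose.
Single-dose peak C₀ = D/Vd = 1325/267 ≈ 4.963 mg/L.
Steady-state trough Cmin,ss = C₀·f/(1−f) ≈ 4.963 × 0.3886/0.6114 ≈ 3.154 mg/L.
Trough 3.2 mg/L vs MEC 1 mg/L: adequate.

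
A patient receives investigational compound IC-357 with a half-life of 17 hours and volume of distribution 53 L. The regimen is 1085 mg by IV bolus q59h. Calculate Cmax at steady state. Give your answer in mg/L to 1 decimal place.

k = ln2/t½ = ln2/17 ≈ 0.040773 h⁻¹; fraction remaining f = e^(−kτ) = e^(−0.040773×59) ≈ 0.0902.
Accumulation ratio R = 1/(1 − f) ≈ 1/0.9098 ≈ 1.0991.
Each bolus raises the concentration by D/Vd = 1085/53 ≈ 20.472 mg/L.
Steady-state peak Cmax,ss = C₀·R ≈ 20.472 × 1.0991 ≈ 22.501 mg/L.

22.5 mg/L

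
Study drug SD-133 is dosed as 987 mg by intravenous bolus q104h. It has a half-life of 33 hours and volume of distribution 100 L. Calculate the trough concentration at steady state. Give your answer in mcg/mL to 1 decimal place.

1.3 mcg/mL

τ/t½ = 104/33 ≈ 3.1515, so fraction remaining f = (1/2)^(104/33) ≈ 0.1125.
Each bolus raises the concentration by D/Vd = 987/100 ≈ 9.870 mcg/mL.
Steady-state trough Cmin,ss = C₀·f/(1−f) ≈ 9.870 × 0.1125/0.8875 ≈ 1.251 mcg/mL.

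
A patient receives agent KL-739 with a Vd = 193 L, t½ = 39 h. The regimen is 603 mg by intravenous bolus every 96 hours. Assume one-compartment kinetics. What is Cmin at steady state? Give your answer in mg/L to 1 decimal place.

0.7 mg/L

k = ln2/t½ = ln2/39 ≈ 0.017773 h⁻¹; fraction remaining f = e^(−kτ) = e^(−0.017773×96) ≈ 0.1816.
Accumulation ratio R = 1/(1 − f) ≈ 1/0.8184 ≈ 1.2219.
Each bolus raises the concentration by D/Vd = 603/193 ≈ 3.124 mg/L.
Steady-state peak Cmax,ss = C₀·R ≈ 3.124 × 1.2219 ≈ 3.817 mg/L.
One interval later, Cmin,ss = Cmax,ss·e^(−kτ) ≈ 3.817 × 0.1816 ≈ 0.693 mg/L.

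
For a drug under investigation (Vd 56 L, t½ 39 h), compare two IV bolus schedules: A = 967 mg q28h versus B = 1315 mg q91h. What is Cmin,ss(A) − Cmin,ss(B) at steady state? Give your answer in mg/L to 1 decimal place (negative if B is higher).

Regimen A: f = (1/2)^(28/39) ≈ 0.6080; Cmin,ss = (967/56)·f/(1−f) ≈ 26.783 mg/L.
Regimen B: f = (1/2)^(91/39) ≈ 0.1984; Cmin,ss = (1315/56)·f/(1−f) ≈ 5.812 mg/L.
Difference ≈ 26.783 − 5.812 ≈ 20.971 mg/L.

21.0 mg/L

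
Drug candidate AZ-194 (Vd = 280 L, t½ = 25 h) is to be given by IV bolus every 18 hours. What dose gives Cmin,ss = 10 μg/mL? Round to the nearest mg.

τ/t½ = 18/25 ≈ 0.72, so f = (1/2)^(18/25) ≈ 0.607097.
Cmin,ss = (D/Vd)·f/(1−f), so D = Cmin,ss·Vd·(1−f)/f.
D = 10 × 280 × (1−f)/f ≈ 10 × 280 × 0.64718 ≈ 1812.10 mg.

1812 mg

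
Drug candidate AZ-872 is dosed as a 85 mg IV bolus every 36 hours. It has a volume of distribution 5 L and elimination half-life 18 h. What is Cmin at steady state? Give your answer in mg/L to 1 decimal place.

The dosing interval is 2 half-lives, so f = 2^(−2) = 0.25.
At steady state, R = 1/(1 − 0.25) = 4/3.
Single-dose peak C₀ = D/Vd = 85/5 = 17 mg/L.
Steady-state peak Cmax,ss = C₀·R = 17 × 4/3 ≈ 22.667 mg/L.
Steady-state trough Cmin,ss = Cmax,ss·f ≈ 22.667 × 0.25 ≈ 5.667 mg/L.

5.7 mg/L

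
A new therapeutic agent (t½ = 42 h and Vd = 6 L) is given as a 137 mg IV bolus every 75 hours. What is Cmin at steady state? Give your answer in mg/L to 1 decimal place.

9.3 mg/L

Over one 75-h interval, 75/42 ≈ 1.7857 half-lives elapse, leaving f ≈ 0.2900 of each dose.
At steady state, accumulation factor R = 1/(1 − e^(−kτ)) ≈ 1.4085.
Single-dose peak C₀ = D/Vd = 137/6 ≈ 22.833 mg/L.
Cmax,ss = C₀/(1 − f) ≈ 22.833/0.7100 ≈ 32.159 mg/L.
One interval later, Cmin,ss = Cmax,ss·e^(−kτ) ≈ 32.159 × 0.2900 ≈ 9.326 mg/L.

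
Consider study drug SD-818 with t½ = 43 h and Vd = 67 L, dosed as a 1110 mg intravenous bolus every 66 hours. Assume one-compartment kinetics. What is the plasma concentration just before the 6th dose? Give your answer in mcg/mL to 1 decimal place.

f = (1/2)^(τ/t½) = (1/2)^(66/43) ≈ 0.3451.
C₀ = D/Vd = 1110/67 ≈ 16.567 mcg/mL.
Before the 6th dose, 5 doses have been given. Superposition: Cmin = C₀·(f + f² + … + f^5).
≈ 16.567 × (0.3451 + 0.1191 + 0.0411 + 0.0142 + 0.0049) ≈ 16.567 × 0.5244 ≈ 8.688 mcg/mL.

8.7 mcg/mL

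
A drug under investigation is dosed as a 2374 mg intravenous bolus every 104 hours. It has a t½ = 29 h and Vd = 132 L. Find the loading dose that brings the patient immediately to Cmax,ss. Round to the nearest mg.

2590 mg

f = (1/2)^(104/29) ≈ 0.083261; accumulation ratio R = 1/(1−f) ≈ 1.09082.
Loading dose to hit Cmax,ss on first dose: D_load = D_maint·R ≈ 2374 × 1.09082 ≈ 2589.61 mg.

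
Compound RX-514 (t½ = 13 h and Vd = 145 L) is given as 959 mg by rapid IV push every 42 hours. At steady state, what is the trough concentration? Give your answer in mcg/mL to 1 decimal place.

Over one 42-h interval, 42/13 ≈ 3.2308 half-lives elapse, leaving f ≈ 0.1065 of each dose.
At steady state, accumulation factor R = 1/(1 − e^(−kτ)) ≈ 1.1192.
Single-dose peak C₀ = D/Vd = 959/145 ≈ 6.614 mcg/mL.
Steady-state peak Cmax,ss = C₀·R ≈ 6.614 × 1.1192 ≈ 7.402 mcg/mL.
One interval later, Cmin,ss = Cmax,ss·e^(−kτ) ≈ 7.402 × 0.1065 ≈ 0.788 mcg/mL.

0.8 mcg/mL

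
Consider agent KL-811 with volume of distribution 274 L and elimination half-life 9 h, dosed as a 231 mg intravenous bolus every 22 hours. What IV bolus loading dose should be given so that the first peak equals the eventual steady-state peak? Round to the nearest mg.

f = (1/2)^(22/9) ≈ 0.183717; accumulation ratio R = 1/(1−f) ≈ 1.22507.
Loading dose to hit Cmax,ss on first dose: D_load = D_maint·R ≈ 231 × 1.22507 ≈ 282.99 mg.

283 mg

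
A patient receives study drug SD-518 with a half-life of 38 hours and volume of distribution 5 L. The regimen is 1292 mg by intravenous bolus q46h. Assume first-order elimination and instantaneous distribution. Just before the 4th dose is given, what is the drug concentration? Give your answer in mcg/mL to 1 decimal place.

180.8 mcg/mL

f = (1/2)^(τ/t½) = (1/2)^(46/38) ≈ 0.4321.
C₀ = D/Vd = 1292/5 ≈ 258.400 mcg/mL.
Before the 4th dose, 3 doses have been given. Superposition: Cmin = C₀·(f + f² + … + f^3).
≈ 258.400 × (0.4321 + 0.1867 + 0.0807) ≈ 258.400 × 0.6995 ≈ 180.751 mcg/mL.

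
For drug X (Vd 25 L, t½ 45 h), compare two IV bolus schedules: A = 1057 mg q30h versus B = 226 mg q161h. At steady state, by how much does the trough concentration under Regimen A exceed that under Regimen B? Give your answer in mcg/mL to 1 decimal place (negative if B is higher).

Regimen A: f = (1/2)^(30/45) ≈ 0.6300; Cmin,ss = (1057/25)·f/(1−f) ≈ 71.990 mcg/mL.
Regimen B: f = (1/2)^(161/45) ≈ 0.0837; Cmin,ss = (226/25)·f/(1−f) ≈ 0.826 mcg/mL.
Difference ≈ 71.990 − 0.826 ≈ 71.164 mcg/mL.

71.2 mcg/mL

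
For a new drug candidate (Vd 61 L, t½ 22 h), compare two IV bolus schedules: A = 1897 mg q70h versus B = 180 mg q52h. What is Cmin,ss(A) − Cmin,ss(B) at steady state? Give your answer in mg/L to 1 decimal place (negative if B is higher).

Regimen A: f = (1/2)^(70/22) ≈ 0.1102; Cmin,ss = (1897/61)·f/(1−f) ≈ 3.851 mg/L.
Regimen B: f = (1/2)^(52/22) ≈ 0.1943; Cmin,ss = (180/61)·f/(1−f) ≈ 0.712 mg/L.
Difference ≈ 3.851 − 0.712 ≈ 3.139 mg/L.

3.1 mg/L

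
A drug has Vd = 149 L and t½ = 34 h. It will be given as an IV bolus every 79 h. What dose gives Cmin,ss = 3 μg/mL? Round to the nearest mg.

τ/t½ = 79/34 ≈ 2.3235, so f = (1/2)^(79/34) ≈ 0.199778.
Cmin,ss = (D/Vd)·f/(1−f), so D = Cmin,ss·Vd·(1−f)/f.
D = 3 × 149 × (1−f)/f ≈ 3 × 149 × 4.00556 ≈ 1790.49 mg.

1790 mg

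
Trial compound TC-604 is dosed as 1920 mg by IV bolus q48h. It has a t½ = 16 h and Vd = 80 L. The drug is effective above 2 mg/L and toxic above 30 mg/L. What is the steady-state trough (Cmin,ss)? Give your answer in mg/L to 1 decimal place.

3.4 mg/L

τ = 48 h = 3 half-lives, so f = (1/2)^3 = 0.125.
At steady state, R = 1/(1 − 0.125) = 8/7.
Single-dose peak C₀ = D/Vd = 1920/80 = 24 mg/L.
Steady-state peak Cmax,ss = C₀·R = 24 × 8/7 ≈ 27.429 mg/L.
Steady-state trough Cmin,ss = Cmax,ss·f ≈ 27.429 × 0.125 ≈ 3.429 mg/L.
Trough 3.4 mg/L vs MEC 2 mg/L: adequate.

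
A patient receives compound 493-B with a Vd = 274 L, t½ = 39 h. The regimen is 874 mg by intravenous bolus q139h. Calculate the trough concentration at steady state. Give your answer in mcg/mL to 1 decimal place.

0.3 mcg/mL

τ/t½ = 139/39 ≈ 3.5641, so fraction remaining f = (1/2)^(139/39) ≈ 0.0845.
At steady state, accumulation factor R = 1/(1 − e^(−kτ)) ≈ 1.0923.
Each bolus raises the concentration by D/Vd = 874/274 ≈ 3.190 mcg/mL.
Cmax,ss = C₀/(1 − f) ≈ 3.190/0.9155 ≈ 3.484 mcg/mL.
One interval later, Cmin,ss = Cmax,ss·e^(−kτ) ≈ 3.484 × 0.0845 ≈ 0.294 mcg/mL.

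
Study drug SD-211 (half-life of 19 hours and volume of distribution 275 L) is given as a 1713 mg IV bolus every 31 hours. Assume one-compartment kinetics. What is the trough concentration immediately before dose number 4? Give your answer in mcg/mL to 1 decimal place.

f = (1/2)^(τ/t½) = (1/2)^(31/19) ≈ 0.3227.
C₀ = D/Vd = 1713/275 ≈ 6.229 mcg/mL.
Before the 4th dose, 3 doses have been given. Superposition: Cmin = C₀·(f + f² + … + f^3).
≈ 6.229 × (0.3227 + 0.1041 + 0.0336) ≈ 6.229 × 0.4604 ≈ 2.868 mcg/mL.

2.9 mcg/mL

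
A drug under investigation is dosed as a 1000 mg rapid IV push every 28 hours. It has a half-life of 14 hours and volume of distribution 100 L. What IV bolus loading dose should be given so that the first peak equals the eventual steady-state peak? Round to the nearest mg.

f = (1/2)^(28/14) ≈ 0.250000; accumulation ratio R = 1/(1−f) ≈ 1.33333.
Loading dose to hit Cmax,ss on first dose: D_load = D_maint·R ≈ 1000 × 1.33333 ≈ 1333.33 mg.

1333 mg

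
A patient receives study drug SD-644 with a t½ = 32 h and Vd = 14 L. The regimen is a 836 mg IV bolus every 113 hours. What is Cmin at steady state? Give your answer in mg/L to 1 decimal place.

k = ln2/t½ = ln2/32 ≈ 0.021661 h⁻¹; fraction remaining f = e^(−kτ) = e^(−0.021661×113) ≈ 0.0865.
Accumulation ratio R = 1/(1 − f) ≈ 1/0.9135 ≈ 1.0947.
Each bolus raises the concentration by D/Vd = 836/14 ≈ 59.714 mg/L.
Steady-state peak Cmax,ss = C₀·R ≈ 59.714 × 1.0947 ≈ 65.369 mg/L.
Steady-state trough Cmin,ss = Cmax,ss·f ≈ 65.369 × 0.0865 ≈ 5.654 mg/L.

5.7 mg/L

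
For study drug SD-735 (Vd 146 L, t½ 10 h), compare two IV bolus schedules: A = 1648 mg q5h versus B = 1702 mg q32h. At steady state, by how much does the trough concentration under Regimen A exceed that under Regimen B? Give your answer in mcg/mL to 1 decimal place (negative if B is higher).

Regimen A: f = (1/2)^(5/10) ≈ 0.7071; Cmin,ss = (1648/146)·f/(1−f) ≈ 27.250 mcg/mL.
Regimen B: f = (1/2)^(32/10) ≈ 0.1088; Cmin,ss = (1702/146)·f/(1−f) ≈ 1.423 mcg/mL.
Difference ≈ 27.250 − 1.423 ≈ 25.827 mcg/mL.

25.8 mcg/mL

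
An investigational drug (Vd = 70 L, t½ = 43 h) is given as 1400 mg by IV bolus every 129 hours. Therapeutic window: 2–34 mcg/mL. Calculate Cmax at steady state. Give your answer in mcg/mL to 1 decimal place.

22.9 mcg/mL

τ = 129 h = 3 half-lives, so f = (1/2)^3 = 0.125.
At steady state, R = 1/(1 − 0.125) = 8/7.
Single-dose peak C₀ = D/Vd = 1400/70 = 20 mcg/mL.
Steady-state peak Cmax,ss = C₀·R = 20 × 8/7 ≈ 22.857 mcg/mL.
Peak 22.9 mcg/mL vs MTC 34 mcg/mL: below toxic threshold.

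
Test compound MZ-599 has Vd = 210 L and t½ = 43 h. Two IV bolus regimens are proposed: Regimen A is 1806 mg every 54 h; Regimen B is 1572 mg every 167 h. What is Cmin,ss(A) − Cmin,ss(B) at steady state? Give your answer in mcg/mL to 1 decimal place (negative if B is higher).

5.7 mcg/mL

Regimen A: f = (1/2)^(54/43) ≈ 0.4188; Cmin,ss = (1806/210)·f/(1−f) ≈ 6.197 mcg/mL.
Regimen B: f = (1/2)^(167/43) ≈ 0.0677; Cmin,ss = (1572/210)·f/(1−f) ≈ 0.544 mcg/mL.
Difference ≈ 6.197 − 0.544 ≈ 5.653 mcg/mL.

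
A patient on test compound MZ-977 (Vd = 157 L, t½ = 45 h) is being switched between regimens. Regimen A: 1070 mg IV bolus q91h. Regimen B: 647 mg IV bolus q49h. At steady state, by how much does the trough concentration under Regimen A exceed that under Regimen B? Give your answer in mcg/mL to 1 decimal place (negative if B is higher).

-1.4 mcg/mL

Regimen A: f = (1/2)^(91/45) ≈ 0.2462; Cmin,ss = (1070/157)·f/(1−f) ≈ 2.226 mcg/mL.
Regimen B: f = (1/2)^(49/45) ≈ 0.4701; Cmin,ss = (647/157)·f/(1−f) ≈ 3.656 mcg/mL.
Difference ≈ 2.226 − 3.656 ≈ -1.430 mcg/mL.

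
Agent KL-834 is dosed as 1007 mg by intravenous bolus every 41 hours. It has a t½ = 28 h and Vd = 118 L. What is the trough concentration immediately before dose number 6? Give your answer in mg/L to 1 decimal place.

f = (1/2)^(τ/t½) = (1/2)^(41/28) ≈ 0.3624.
C₀ = D/Vd = 1007/118 ≈ 8.534 mg/L.
Before the 6th dose, 5 doses have been given. Superposition: Cmin = C₀·(f + f² + … + f^5).
≈ 8.534 × (0.3624 + 0.1313 + 0.0476 + 0.0172 + 0.0063) ≈ 8.534 × 0.5648 ≈ 4.820 mg/L.

4.8 mg/L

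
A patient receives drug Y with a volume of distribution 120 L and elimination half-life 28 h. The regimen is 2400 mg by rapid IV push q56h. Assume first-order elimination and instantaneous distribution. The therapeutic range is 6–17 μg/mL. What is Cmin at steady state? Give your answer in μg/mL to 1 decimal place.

τ = 56 h = 2 half-lives, so f = (1/2)^2 = 0.25.
At steady state, R = 1/(1 − 0.25) = 4/3.
Single-dose peak C₀ = D/Vd = 2400/120 = 20 μg/mL.
Steady-state peak Cmax,ss = C₀·R = 20 × 4/3 ≈ 26.667 μg/mL.
Steady-state trough Cmin,ss = Cmax,ss·f ≈ 26.667 × 0.25 ≈ 6.667 μg/mL.
Trough 6.7 μg/mL vs MEC 6 μg/mL: adequate.

6.7 μg/mL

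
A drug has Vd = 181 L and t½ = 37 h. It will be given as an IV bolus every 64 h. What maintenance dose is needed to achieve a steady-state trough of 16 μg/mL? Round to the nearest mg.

6709 mg

τ/t½ = 64/37 ≈ 1.7297, so f = (1/2)^(64/37) ≈ 0.301508.
Cmin,ss = (D/Vd)·f/(1−f), so D = Cmin,ss·Vd·(1−f)/f.
D = 16 × 181 × (1−f)/f ≈ 16 × 181 × 2.31666 ≈ 6709.05 mg.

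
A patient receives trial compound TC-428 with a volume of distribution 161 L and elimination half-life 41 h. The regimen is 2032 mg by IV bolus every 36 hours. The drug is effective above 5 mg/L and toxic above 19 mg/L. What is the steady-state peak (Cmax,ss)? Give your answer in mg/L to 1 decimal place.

k = ln2/t½ = ln2/41 ≈ 0.016906 h⁻¹; fraction remaining f = e^(−kτ) = e^(−0.016906×36) ≈ 0.5441.
At steady state, accumulation factor R = 1/(1 − e^(−kτ)) ≈ 2.1935.
Single-dose peak C₀ = D/Vd = 2032/161 ≈ 12.621 mg/L.
Steady-state peak Cmax,ss = C₀·R ≈ 12.621 × 2.1935 ≈ 27.684 mg/L.
Peak 27.7 mg/L vs MTC 19 mg/L: exceeds toxic threshold.

27.7 mg/L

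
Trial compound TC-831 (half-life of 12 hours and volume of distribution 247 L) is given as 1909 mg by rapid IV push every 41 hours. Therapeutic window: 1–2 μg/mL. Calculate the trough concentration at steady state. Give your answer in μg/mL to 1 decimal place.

τ/t½ = 41/12 ≈ 3.4167, so fraction remaining f = (1/2)^(41/12) ≈ 0.0936.
Accumulation ratio R = 1/(1 − f) ≈ 1/0.9064 ≈ 1.1033.
Each bolus raises the concentration by D/Vd = 1909/247 ≈ 7.729 μg/mL.
Cmax,ss = C₀/(1 − f) ≈ 7.729/0.9064 ≈ 8.527 μg/mL.
Steady-state trough Cmin,ss = Cmax,ss·f ≈ 8.527 × 0.0936 ≈ 0.798 μg/mL.
Trough 0.8 μg/mL vs MEC 1 μg/mL: subtherapeutic.

0.8 μg/mL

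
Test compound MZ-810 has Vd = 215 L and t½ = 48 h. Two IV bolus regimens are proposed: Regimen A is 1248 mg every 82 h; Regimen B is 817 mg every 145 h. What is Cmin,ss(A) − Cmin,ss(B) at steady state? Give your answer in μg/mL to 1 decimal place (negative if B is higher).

Regimen A: f = (1/2)^(82/48) ≈ 0.3060; Cmin,ss = (1248/215)·f/(1−f) ≈ 2.559 μg/mL.
Regimen B: f = (1/2)^(145/48) ≈ 0.1232; Cmin,ss = (817/215)·f/(1−f) ≈ 0.534 μg/mL.
Difference ≈ 2.559 − 0.534 ≈ 2.025 μg/mL.

2.0 μg/mL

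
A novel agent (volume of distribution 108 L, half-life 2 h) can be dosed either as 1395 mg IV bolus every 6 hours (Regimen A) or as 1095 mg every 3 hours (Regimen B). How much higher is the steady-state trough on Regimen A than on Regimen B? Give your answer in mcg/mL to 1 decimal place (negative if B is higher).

Regimen A: f = (1/2)^(6/2) ≈ 0.1250; Cmin,ss = (1395/108)·f/(1−f) ≈ 1.845 mcg/mL.
Regimen B: f = (1/2)^(3/2) ≈ 0.3536; Cmin,ss = (1095/108)·f/(1−f) ≈ 5.546 mcg/mL.
Difference ≈ 1.845 − 5.546 ≈ -3.701 mcg/mL.

-3.7 mcg/mL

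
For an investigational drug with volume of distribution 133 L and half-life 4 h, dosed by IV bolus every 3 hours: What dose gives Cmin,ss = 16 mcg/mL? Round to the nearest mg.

1451 mg

τ/t½ = 3/4 ≈ 0.75, so f = (1/2)^(3/4) ≈ 0.594604.
Cmin,ss = (D/Vd)·f/(1−f), so D = Cmin,ss·Vd·(1−f)/f.
D = 16 × 133 × (1−f)/f ≈ 16 × 133 × 0.68179 ≈ 1450.85 mg.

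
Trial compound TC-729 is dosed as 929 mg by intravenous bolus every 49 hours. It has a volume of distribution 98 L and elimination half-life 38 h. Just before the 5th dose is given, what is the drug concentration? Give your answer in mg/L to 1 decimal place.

6.4 mg/L

f = (1/2)^(τ/t½) = (1/2)^(49/38) ≈ 0.4091.
C₀ = D/Vd = 929/98 ≈ 9.480 mg/L.
Before the 5th dose, 4 doses have been given. Superposition: Cmin = C₀·(f + f² + … + f^4).
≈ 9.480 × (0.4091 + 0.1674 + 0.0685 + 0.0280) ≈ 9.480 × 0.6730 ≈ 6.380 mg/L.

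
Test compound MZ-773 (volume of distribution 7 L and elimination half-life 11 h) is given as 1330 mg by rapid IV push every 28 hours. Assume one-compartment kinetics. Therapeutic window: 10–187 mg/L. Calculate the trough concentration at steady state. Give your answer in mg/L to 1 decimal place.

39.3 mg/L

k = ln2/t½ = ln2/11 ≈ 0.063013 h⁻¹; fraction remaining f = e^(−kτ) = e^(−0.063013×28) ≈ 0.1713.
At steady state, accumulation factor R = 1/(1 − e^(−kτ)) ≈ 1.2067.
Single-dose peak C₀ = D/Vd = 1330/7 ≈ 190.000 mg/L.
Steady-state peak Cmax,ss = C₀·R ≈ 190.000 × 1.2067 ≈ 229.273 mg/L.
Steady-state trough Cmin,ss = Cmax,ss·f ≈ 229.273 × 0.1713 ≈ 39.274 mg/L.
Trough 39.3 mg/L vs MEC 10 mg/L: adequate.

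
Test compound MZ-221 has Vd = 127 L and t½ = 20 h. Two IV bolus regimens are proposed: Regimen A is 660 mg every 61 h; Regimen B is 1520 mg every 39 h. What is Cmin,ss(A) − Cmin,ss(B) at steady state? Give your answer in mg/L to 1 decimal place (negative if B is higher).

-3.5 mg/L

Regimen A: f = (1/2)^(61/20) ≈ 0.1207; Cmin,ss = (660/127)·f/(1−f) ≈ 0.713 mg/L.
Regimen B: f = (1/2)^(39/20) ≈ 0.2588; Cmin,ss = (1520/127)·f/(1−f) ≈ 4.179 mg/L.
Difference ≈ 0.713 − 4.179 ≈ -3.466 mg/L.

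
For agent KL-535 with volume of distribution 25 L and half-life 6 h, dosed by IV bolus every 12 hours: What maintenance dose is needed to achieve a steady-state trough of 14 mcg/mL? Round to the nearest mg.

1050 mg

τ/t½ = 12/6 ≈ 2, so f = (1/2)^(12/6) ≈ 0.250000.
Cmin,ss = (D/Vd)·f/(1−f), so D = Cmin,ss·Vd·(1−f)/f.
D = 14 × 25 × (1−f)/f ≈ 14 × 25 × 3.00000 ≈ 1050.00 mg.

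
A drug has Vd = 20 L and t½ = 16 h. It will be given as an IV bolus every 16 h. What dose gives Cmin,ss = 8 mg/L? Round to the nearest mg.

τ/t½ = 16/16 ≈ 1, so f = (1/2)^(16/16) ≈ 0.500000.
Cmin,ss = (D/Vd)·f/(1−f), so D = Cmin,ss·Vd·(1−f)/f.
D = 8 × 20 × (1−f)/f ≈ 8 × 20 × 1.00000 ≈ 160.00 mg.

160 mg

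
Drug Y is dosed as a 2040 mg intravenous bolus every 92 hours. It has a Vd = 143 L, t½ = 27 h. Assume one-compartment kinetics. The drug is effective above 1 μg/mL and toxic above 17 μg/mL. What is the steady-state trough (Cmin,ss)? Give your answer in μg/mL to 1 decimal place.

1.5 μg/mL

Over one 92-h interval, 92/27 ≈ 3.4074 half-lives elapse, leaving f ≈ 0.0942 of each dose.
Each bolus raises the concentration by D/Vd = 2040/143 ≈ 14.266 μg/mL.
Steady-state trough Cmin,ss = C₀·f/(1−f) ≈ 14.266 × 0.0942/0.9058 ≈ 1.484 μg/mL.
Trough 1.5 μg/mL vs MEC 1 μg/mL: adequate.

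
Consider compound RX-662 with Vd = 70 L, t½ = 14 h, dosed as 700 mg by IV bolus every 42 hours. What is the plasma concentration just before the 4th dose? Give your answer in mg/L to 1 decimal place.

1.4 mg/L

f = (1/2)^(τ/t½) = (1/2)^(42/14) ≈ 0.1250.
C₀ = D/Vd = 700/70 ≈ 10.000 mg/L.
Before the 4th dose, 3 doses have been given. Superposition: Cmin = C₀·(f + f² + … + f^3).
≈ 10.000 × (0.1250 + 0.0156 + 0.0020) ≈ 10.000 × 0.1426 ≈ 1.426 mg/L.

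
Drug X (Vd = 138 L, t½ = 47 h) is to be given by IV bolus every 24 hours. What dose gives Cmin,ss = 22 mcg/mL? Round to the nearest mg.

1289 mg

τ/t½ = 24/47 ≈ 0.51064, so f = (1/2)^(24/47) ≈ 0.701912.
Cmin,ss = (D/Vd)·f/(1−f), so D = Cmin,ss·Vd·(1−f)/f.
D = 22 × 138 × (1−f)/f ≈ 22 × 138 × 0.42468 ≈ 1289.33 mg.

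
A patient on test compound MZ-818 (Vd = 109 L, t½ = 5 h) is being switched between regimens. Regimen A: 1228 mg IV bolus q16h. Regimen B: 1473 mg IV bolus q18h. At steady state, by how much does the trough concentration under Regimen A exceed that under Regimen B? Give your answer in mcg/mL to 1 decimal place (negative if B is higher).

0.2 mcg/mL

Regimen A: f = (1/2)^(16/5) ≈ 0.1088; Cmin,ss = (1228/109)·f/(1−f) ≈ 1.375 mcg/mL.
Regimen B: f = (1/2)^(18/5) ≈ 0.0825; Cmin,ss = (1473/109)·f/(1−f) ≈ 1.215 mcg/mL.
Difference ≈ 1.375 − 1.215 ≈ 0.160 mcg/mL.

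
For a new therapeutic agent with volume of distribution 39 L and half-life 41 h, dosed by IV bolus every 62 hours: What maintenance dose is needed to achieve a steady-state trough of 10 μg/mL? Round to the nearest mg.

τ/t½ = 62/41 ≈ 1.5122, so f = (1/2)^(62/41) ≈ 0.350577.
Cmin,ss = (D/Vd)·f/(1−f), so D = Cmin,ss·Vd·(1−f)/f.
D = 10 × 39 × (1−f)/f ≈ 10 × 39 × 1.85244 ≈ 722.45 mg.

722 mg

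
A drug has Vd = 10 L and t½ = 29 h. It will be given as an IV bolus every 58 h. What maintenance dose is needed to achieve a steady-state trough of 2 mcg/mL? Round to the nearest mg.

60 mg

τ/t½ = 58/29 ≈ 2, so f = (1/2)^(58/29) ≈ 0.250000.
Cmin,ss = (D/Vd)·f/(1−f), so D = Cmin,ss·Vd·(1−f)/f.
D = 2 × 10 × (1−f)/f ≈ 2 × 10 × 3.00000 ≈ 60.00 mg.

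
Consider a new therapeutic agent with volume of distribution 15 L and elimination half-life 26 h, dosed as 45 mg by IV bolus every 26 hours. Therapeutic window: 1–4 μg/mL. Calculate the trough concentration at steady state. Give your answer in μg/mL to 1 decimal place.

τ = 26 h = 1 half-life, so f = (1/2)^1 = 0.5.
At steady state, R = 1/(1 − 0.5) = 2/1.
Single-dose peak C₀ = D/Vd = 45/15 = 3 μg/mL.
Steady-state peak Cmax,ss = C₀·R = 3 × 2/1 ≈ 6.000 μg/mL.
Steady-state trough Cmin,ss = Cmax,ss·f ≈ 6.000 × 0.5 ≈ 3.000 μg/mL.
Trough 3.0 μg/mL vs MEC 1 μg/mL: adequate.

3.0 μg/mL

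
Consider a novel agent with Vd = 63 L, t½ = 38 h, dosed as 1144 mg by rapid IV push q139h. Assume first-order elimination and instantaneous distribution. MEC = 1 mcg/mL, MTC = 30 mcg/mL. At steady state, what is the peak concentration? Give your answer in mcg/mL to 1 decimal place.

Over one 139-h interval, 139/38 ≈ 3.6579 half-lives elapse, leaving f ≈ 0.0792 of each dose.
Accumulation ratio R = 1/(1 − f) ≈ 1/0.9208 ≈ 1.0860.
Single-dose peak C₀ = D/Vd = 1144/63 ≈ 18.159 mcg/mL.
Steady-state peak Cmax,ss = C₀·R ≈ 18.159 × 1.0860 ≈ 19.721 mcg/mL.
Peak 19.7 mcg/mL vs MTC 30 mcg/mL: below toxic threshold.

19.7 mcg/mL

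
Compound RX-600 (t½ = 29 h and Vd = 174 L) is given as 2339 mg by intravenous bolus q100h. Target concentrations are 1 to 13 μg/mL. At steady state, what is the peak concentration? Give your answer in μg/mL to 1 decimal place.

τ/t½ = 100/29 ≈ 3.4483, so fraction remaining f = (1/2)^(100/29) ≈ 0.0916.
Accumulation ratio R = 1/(1 − f) ≈ 1/0.9084 ≈ 1.1008.
Each bolus raises the concentration by D/Vd = 2339/174 ≈ 13.443 μg/mL.
Steady-state peak Cmax,ss = C₀·R ≈ 13.443 × 1.1008 ≈ 14.798 μg/mL.
Peak 14.8 μg/mL vs MTC 13 μg/mL: exceeds toxic threshold.

14.8 μg/mL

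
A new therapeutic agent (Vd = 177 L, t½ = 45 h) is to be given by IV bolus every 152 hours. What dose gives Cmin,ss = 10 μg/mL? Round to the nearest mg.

τ/t½ = 152/45 ≈ 3.3778, so f = (1/2)^(152/45) ≈ 0.096203.
Cmin,ss = (D/Vd)·f/(1−f), so D = Cmin,ss·Vd·(1−f)/f.
D = 10 × 177 × (1−f)/f ≈ 10 × 177 × 9.39469 ≈ 16628.60 mg.

16629 mg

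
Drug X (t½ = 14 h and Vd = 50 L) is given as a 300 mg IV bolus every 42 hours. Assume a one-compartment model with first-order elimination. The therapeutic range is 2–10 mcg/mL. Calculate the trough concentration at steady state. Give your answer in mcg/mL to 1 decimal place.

τ = 42 h = 3 half-lives, so f = (1/2)^3 = 0.125.
Accumulation ratio R = 1/(1 − f) = 1/0.875 = 8/7.
Single-dose peak C₀ = D/Vd = 300/50 = 6 mcg/mL.
Steady-state peak Cmax,ss = C₀·R = 6 × 8/7 ≈ 6.857 mcg/mL.
Steady-state trough Cmin,ss = Cmax,ss·f ≈ 6.857 × 0.125 ≈ 0.857 mcg/mL.
Trough 0.9 mcg/mL vs MEC 2 mcg/mL: subtherapeutic.

0.9 mcg/mL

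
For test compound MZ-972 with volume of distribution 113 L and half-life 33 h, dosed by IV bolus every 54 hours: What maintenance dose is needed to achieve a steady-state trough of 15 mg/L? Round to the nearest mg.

τ/t½ = 54/33 ≈ 1.6364, so f = (1/2)^(54/33) ≈ 0.321666.
Cmin,ss = (D/Vd)·f/(1−f), so D = Cmin,ss·Vd·(1−f)/f.
D = 15 × 113 × (1−f)/f ≈ 15 × 113 × 2.10881 ≈ 3574.43 mg.

3574 mg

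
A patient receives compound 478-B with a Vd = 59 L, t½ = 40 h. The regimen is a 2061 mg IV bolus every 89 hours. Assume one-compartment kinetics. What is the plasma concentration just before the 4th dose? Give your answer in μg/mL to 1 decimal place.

f = (1/2)^(τ/t½) = (1/2)^(89/40) ≈ 0.2139.
C₀ = D/Vd = 2061/59 ≈ 34.932 μg/mL.
Before the 4th dose, 3 doses have been given. Superposition: Cmin = C₀·(f + f² + … + f^3).
≈ 34.932 × (0.2139 + 0.0458 + 0.0098) ≈ 34.932 × 0.2695 ≈ 9.414 μg/mL.

9.4 μg/mL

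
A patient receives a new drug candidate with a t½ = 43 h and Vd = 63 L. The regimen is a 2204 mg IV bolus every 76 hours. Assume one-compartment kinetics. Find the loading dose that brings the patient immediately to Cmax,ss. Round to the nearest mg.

3121 mg

f = (1/2)^(76/43) ≈ 0.293729; accumulation ratio R = 1/(1−f) ≈ 1.41589.
Loading dose to hit Cmax,ss on first dose: D_load = D_maint·R ≈ 2204 × 1.41589 ≈ 3120.62 mg.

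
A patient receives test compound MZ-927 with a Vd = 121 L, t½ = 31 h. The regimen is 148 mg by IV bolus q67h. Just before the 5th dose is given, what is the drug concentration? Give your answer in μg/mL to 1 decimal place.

f = (1/2)^(τ/t½) = (1/2)^(67/31) ≈ 0.2236.
C₀ = D/Vd = 148/121 ≈ 1.223 μg/mL.
Before the 5th dose, 4 doses have been given. Superposition: Cmin = C₀·(f + f² + … + f^4).
≈ 1.223 × (0.2236 + 0.0500 + 0.0112 + 0.0025) ≈ 1.223 × 0.2873 ≈ 0.351 μg/mL.

0.4 μg/mL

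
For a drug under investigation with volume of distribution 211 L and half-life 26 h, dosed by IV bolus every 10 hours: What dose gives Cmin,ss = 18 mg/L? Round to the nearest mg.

1160 mg

τ/t½ = 10/26 ≈ 0.38462, so f = (1/2)^(10/26) ≈ 0.765983.
Cmin,ss = (D/Vd)·f/(1−f), so D = Cmin,ss·Vd·(1−f)/f.
D = 18 × 211 × (1−f)/f ≈ 18 × 211 × 0.30551 ≈ 1160.33 mg.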